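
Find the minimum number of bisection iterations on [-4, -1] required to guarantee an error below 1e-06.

We need (b-a)/2^n ≤ 1e-06
(-1 - (-4))/2^n ≤ 1e-06
3/2^n ≤ 1e-06
2^n ≥ 3000000
n ≥ log₂(3000000) = 21.52
n ≥ 22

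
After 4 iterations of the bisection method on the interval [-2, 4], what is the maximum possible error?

Bisection error bound: |error| ≤ (b-a)/2^n
|error| ≤ (4 - (-2))/2^4 = 6/2^4
|error| ≤ 0.3750000000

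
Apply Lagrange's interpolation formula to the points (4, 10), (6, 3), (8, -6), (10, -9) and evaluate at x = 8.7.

Lagrange interpolation formula:
P(x) = Σ yᵢ × Lᵢ(x)
where Lᵢ(x) = Π_{j≠i} (x - xⱼ)/(xᵢ - xⱼ)

L_0(8.7) = (8.7 - 6)/(4 - 6) × (8.7 - 8)/(4 - 8) × (8.7 - 10)/(4 - 10) = 0.051187
L_1(8.7) = (8.7 - 4)/(6 - 4) × (8.7 - 8)/(6 - 8) × (8.7 - 10)/(6 - 10) = -0.267312
L_2(8.7) = (8.7 - 4)/(8 - 4) × (8.7 - 6)/(8 - 6) × (8.7 - 10)/(8 - 10) = 1.031062
L_3(8.7) = (8.7 - 4)/(10 - 4) × (8.7 - 6)/(10 - 6) × (8.7 - 8)/(10 - 8) = 0.185062

P(8.7) = 10×L_0(8.7) + 3×L_1(8.7) + (-6)×L_2(8.7) + (-9)×L_3(8.7)
P(8.7) = -8.142000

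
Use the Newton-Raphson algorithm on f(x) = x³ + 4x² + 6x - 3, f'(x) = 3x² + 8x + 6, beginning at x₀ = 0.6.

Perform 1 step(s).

f(x) = x³ + 4x² + 6x - 3
f'(x) = 3x² + 8x + 6
x₀ = 0.6

Newton-Raphson formula: x_{n+1} = x_n - f(x_n)/f'(x_n)

Iteration 1:
  f(0.600000) = 2.256000
  f'(0.600000) = 11.880000
  x_1 = 0.600000 - 2.256000/11.880000 = 0.410101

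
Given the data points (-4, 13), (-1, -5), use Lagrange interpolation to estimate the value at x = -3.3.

Lagrange interpolation formula:
P(x) = Σ yᵢ × Lᵢ(x)
where Lᵢ(x) = Π_{j≠i} (x - xⱼ)/(xᵢ - xⱼ)

L_0(-3.3) = (-3.3 - (-1))/(-4 - (-1)) = 0.766667
L_1(-3.3) = (-3.3 - (-4))/(-1 - (-4)) = 0.233333

P(-3.3) = 13×L_0(-3.3) + (-5)×L_1(-3.3)
P(-3.3) = 8.800000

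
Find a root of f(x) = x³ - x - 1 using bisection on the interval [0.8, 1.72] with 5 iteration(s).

f(x) = x³ - x - 1
Initial interval: [0.8, 1.72]

Iteration 1:
  c_1 = (0.800000 + 1.720000)/2 = 1.260000
  f(c_1) = f(1.260000) = -0.259624
  f(a) × f(c) ≥ 0, new interval: [1.260000, 1.720000]
Iteration 2:
  c_2 = (1.260000 + 1.720000)/2 = 1.490000
  f(c_2) = f(1.490000) = 0.817949
  f(a) × f(c) < 0, new interval: [1.260000, 1.490000]
Iteration 3:
  c_3 = (1.260000 + 1.490000)/2 = 1.375000
  f(c_3) = f(1.375000) = 0.224609
  f(a) × f(c) < 0, new interval: [1.260000, 1.375000]
Iteration 4:
  c_4 = (1.260000 + 1.375000)/2 = 1.317500
  f(c_4) = f(1.317500) = -0.030575
  f(a) × f(c) ≥ 0, new interval: [1.317500, 1.375000]
Iteration 5:
  c_5 = (1.317500 + 1.375000)/2 = 1.346250
  f(c_5) = f(1.346250) = 0.093679
  f(a) × f(c) < 0, new interval: [1.317500, 1.346250]

After 5 iteration(s), the approximation is c_5 = 1.346250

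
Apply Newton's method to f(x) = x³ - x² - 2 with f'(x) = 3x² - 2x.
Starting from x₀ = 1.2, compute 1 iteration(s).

f(x) = x³ - x² - 2
f'(x) = 3x² - 2x
x₀ = 1.2

Newton-Raphson formula: x_{n+1} = x_n - f(x_n)/f'(x_n)

Iteration 1:
  f(1.200000) = -1.712000
  f'(1.200000) = 1.920000
  x_1 = 1.200000 - (-1.712000)/1.920000 = 2.091667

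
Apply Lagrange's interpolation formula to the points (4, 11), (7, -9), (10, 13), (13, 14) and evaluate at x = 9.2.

Lagrange interpolation formula:
P(x) = Σ yᵢ × Lᵢ(x)
where Lᵢ(x) = Π_{j≠i} (x - xⱼ)/(xᵢ - xⱼ)

L_0(9.2) = (9.2 - 7)/(4 - 7) × (9.2 - 10)/(4 - 10) × (9.2 - 13)/(4 - 13) = -0.041284
L_1(9.2) = (9.2 - 4)/(7 - 4) × (9.2 - 10)/(7 - 10) × (9.2 - 13)/(7 - 13) = 0.292741
L_2(9.2) = (9.2 - 4)/(10 - 4) × (9.2 - 7)/(10 - 7) × (9.2 - 13)/(10 - 13) = 0.805037
L_3(9.2) = (9.2 - 4)/(13 - 4) × (9.2 - 7)/(13 - 7) × (9.2 - 10)/(13 - 10) = -0.056494

P(9.2) = 11×L_0(9.2) + (-9)×L_1(9.2) + 13×L_2(9.2) + 14×L_3(9.2)
P(9.2) = 6.585778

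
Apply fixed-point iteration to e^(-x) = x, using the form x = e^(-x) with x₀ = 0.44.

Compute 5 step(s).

Equation: e^(-x) = x
Fixed-point form: x = e^(-x)
x₀ = 0.44

x_1 = g(0.440000) = 0.644036
x_2 = g(0.644036) = 0.525168
x_3 = g(0.525168) = 0.591456
x_4 = g(0.591456) = 0.553521
x_5 = g(0.553521) = 0.574922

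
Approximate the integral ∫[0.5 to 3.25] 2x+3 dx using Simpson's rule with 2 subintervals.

f(x) = 2x+3
a = 0.5, b = 3.25, n = 2
h = (b - a)/n = 1.375000

Simpson's rule: (h/3)[f(x₀) + 4f(x₁) + 2f(x₂) + ... + f(xₙ)]

x_0 = 0.5000, f(x_0) = 4.000000, coefficient = 1
x_1 = 1.8750, f(x_1) = 6.750000, coefficient = 4
x_2 = 3.2500, f(x_2) = 9.500000, coefficient = 1

I ≈ (1.375000/3) × 40.500000 = 18.562500
Exact value: 18.562500
Error: 0.000000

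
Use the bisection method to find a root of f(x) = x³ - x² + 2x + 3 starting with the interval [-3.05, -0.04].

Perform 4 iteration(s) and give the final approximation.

f(x) = x³ - x² + 2x + 3
Initial interval: [-3.05, -0.04]

Iteration 1:
  c_1 = (-3.050000 + (-0.040000))/2 = -1.545000
  f(c_1) = f(-1.545000) = -6.164979
  f(a) × f(c) ≥ 0, new interval: [-1.545000, -0.040000]
Iteration 2:
  c_2 = (-1.545000 + (-0.040000))/2 = -0.792500
  f(c_2) = f(-0.792500) = 0.289209
  f(a) × f(c) < 0, new interval: [-1.545000, -0.792500]
Iteration 3:
  c_3 = (-1.545000 + (-0.792500))/2 = -1.168750
  f(c_3) = f(-1.168750) = -2.299962
  f(a) × f(c) ≥ 0, new interval: [-1.168750, -0.792500]
Iteration 4:
  c_4 = (-1.168750 + (-0.792500))/2 = -0.980625
  f(c_4) = f(-0.980625) = -0.865869
  f(a) × f(c) ≥ 0, new interval: [-0.980625, -0.792500]

After 4 iteration(s), the approximation is c_4 = -0.980625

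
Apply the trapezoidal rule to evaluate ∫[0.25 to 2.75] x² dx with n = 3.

f(x) = x²
a = 0.25, b = 2.75, n = 3
h = (b - a)/n = 0.833333

Trapezoidal rule: (h/2)[f(x₀) + 2f(x₁) + 2f(x₂) + ... + f(xₙ)]

x_0 = 0.2500, f(x_0) = 0.062500, coefficient = 1
x_1 = 1.0833, f(x_1) = 1.173611, coefficient = 2
x_2 = 1.9167, f(x_2) = 3.673611, coefficient = 2
x_3 = 2.7500, f(x_3) = 7.562500, coefficient = 1

I ≈ (0.833333/2) × 17.319444 = 7.216435
Exact value: 6.927083
Error: 0.289352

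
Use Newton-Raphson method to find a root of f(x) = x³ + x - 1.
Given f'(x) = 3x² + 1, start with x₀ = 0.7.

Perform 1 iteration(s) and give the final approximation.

f(x) = x³ + x - 1
f'(x) = 3x² + 1
x₀ = 0.7

Newton-Raphson formula: x_{n+1} = x_n - f(x_n)/f'(x_n)

Iteration 1:
  f(0.700000) = 0.043000
  f'(0.700000) = 2.470000
  x_1 = 0.700000 - 0.043000/2.470000 = 0.682591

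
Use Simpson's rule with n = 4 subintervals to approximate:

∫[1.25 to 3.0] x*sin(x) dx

f(x) = x*sin(x)
a = 1.25, b = 3.0, n = 4
h = (b - a)/n = 0.437500

Simpson's rule: (h/3)[f(x₀) + 4f(x₁) + 2f(x₂) + ... + f(xₙ)]

x_0 = 1.2500, f(x_0) = 1.186231, coefficient = 1
x_1 = 1.6875, f(x_1) = 1.676021, coefficient = 4
x_2 = 2.1250, f(x_2) = 1.806930, coefficient = 2
x_3 = 2.5625, f(x_3) = 1.402366, coefficient = 4
x_4 = 3.0000, f(x_4) = 0.423360, coefficient = 1

I ≈ (0.437500/3) × 17.536999 = 2.557479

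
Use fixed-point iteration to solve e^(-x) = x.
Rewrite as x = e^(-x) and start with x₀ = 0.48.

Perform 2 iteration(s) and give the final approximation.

Equation: e^(-x) = x
Fixed-point form: x = e^(-x)
x₀ = 0.48

x_1 = g(0.480000) = 0.618783
x_2 = g(0.618783) = 0.538599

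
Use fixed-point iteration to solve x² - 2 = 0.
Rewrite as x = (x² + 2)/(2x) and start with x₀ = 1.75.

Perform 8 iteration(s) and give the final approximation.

Equation: x² - 2 = 0
Fixed-point form: x = (x² + 2)/(2x)
x₀ = 1.75

x_1 = g(1.750000) = 1.446429
x_2 = g(1.446429) = 1.414572
x_3 = g(1.414572) = 1.414214
x_4 = g(1.414214) = 1.414214
x_5 = g(1.414214) = 1.414214
x_6 = g(1.414214) = 1.414214
x_7 = g(1.414214) = 1.414214
x_8 = g(1.414214) = 1.414214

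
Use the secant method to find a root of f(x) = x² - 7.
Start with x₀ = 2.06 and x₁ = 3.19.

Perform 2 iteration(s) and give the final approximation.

f(x) = x² - 7
x₀ = 2.06, x₁ = 3.19

Secant formula: x_{n+1} = x_n - f(x_n)(x_n - x_{n-1})/(f(x_n) - f(x_{n-1}))

Iteration 1:
  f(2.060000) = -2.756400
  f(3.190000) = 3.176100
  x_2 = 3.190000 - 3.176100×(3.190000 - 2.060000)/(3.176100 - (-2.756400))
       = 2.585029
Iteration 2:
  f(3.190000) = 3.176100
  f(2.585029) = -0.317627
  x_3 = 2.585029 - (-0.317627)×(2.585029 - 3.190000)/(-0.317627 - 3.176100)
       = 2.640029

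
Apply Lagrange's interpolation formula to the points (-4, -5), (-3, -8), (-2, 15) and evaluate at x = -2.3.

Lagrange interpolation formula:
P(x) = Σ yᵢ × Lᵢ(x)
where Lᵢ(x) = Π_{j≠i} (x - xⱼ)/(xᵢ - xⱼ)

L_0(-2.3) = (-2.3 - (-3))/(-4 - (-3)) × (-2.3 - (-2))/(-4 - (-2)) = -0.105000
L_1(-2.3) = (-2.3 - (-4))/(-3 - (-4)) × (-2.3 - (-2))/(-3 - (-2)) = 0.510000
L_2(-2.3) = (-2.3 - (-4))/(-2 - (-4)) × (-2.3 - (-3))/(-2 - (-3)) = 0.595000

P(-2.3) = (-5)×L_0(-2.3) + (-8)×L_1(-2.3) + 15×L_2(-2.3)
P(-2.3) = 5.370000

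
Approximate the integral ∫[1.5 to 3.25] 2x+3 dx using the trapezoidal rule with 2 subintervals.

f(x) = 2x+3
a = 1.5, b = 3.25, n = 2
h = (b - a)/n = 0.875000

Trapezoidal rule: (h/2)[f(x₀) + 2f(x₁) + 2f(x₂) + ... + f(xₙ)]

x_0 = 1.5000, f(x_0) = 6.000000, coefficient = 1
x_1 = 2.3750, f(x_1) = 7.750000, coefficient = 2
x_2 = 3.2500, f(x_2) = 9.500000, coefficient = 1

I ≈ (0.875000/2) × 31.000000 = 13.562500
Exact value: 13.562500
Error: 0.000000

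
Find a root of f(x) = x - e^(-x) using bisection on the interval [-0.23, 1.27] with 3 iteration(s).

f(x) = x - e^(-x)
Initial interval: [-0.23, 1.27]

Iteration 1:
  c_1 = (-0.230000 + 1.270000)/2 = 0.520000
  f(c_1) = f(0.520000) = -0.074521
  f(a) × f(c) ≥ 0, new interval: [0.520000, 1.270000]
Iteration 2:
  c_2 = (0.520000 + 1.270000)/2 = 0.895000
  f(c_2) = f(0.895000) = 0.486392
  f(a) × f(c) < 0, new interval: [0.520000, 0.895000]
Iteration 3:
  c_3 = (0.520000 + 0.895000)/2 = 0.707500
  f(c_3) = f(0.707500) = 0.214625
  f(a) × f(c) < 0, new interval: [0.520000, 0.707500]

After 3 iteration(s), the approximation is c_3 = 0.707500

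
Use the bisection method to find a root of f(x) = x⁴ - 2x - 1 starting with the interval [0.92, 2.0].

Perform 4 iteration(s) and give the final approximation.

f(x) = x⁴ - 2x - 1
Initial interval: [0.92, 2.0]

Iteration 1:
  c_1 = (0.920000 + 2.000000)/2 = 1.460000
  f(c_1) = f(1.460000) = 0.623719
  f(a) × f(c) < 0, new interval: [0.920000, 1.460000]
Iteration 2:
  c_2 = (0.920000 + 1.460000)/2 = 1.190000
  f(c_2) = f(1.190000) = -1.374661
  f(a) × f(c) ≥ 0, new interval: [1.190000, 1.460000]
Iteration 3:
  c_3 = (1.190000 + 1.460000)/2 = 1.325000
  f(c_3) = f(1.325000) = -0.567781
  f(a) × f(c) ≥ 0, new interval: [1.325000, 1.460000]
Iteration 4:
  c_4 = (1.325000 + 1.460000)/2 = 1.392500
  f(c_4) = f(1.392500) = -0.025061
  f(a) × f(c) ≥ 0, new interval: [1.392500, 1.460000]

After 4 iteration(s), the approximation is c_4 = 1.392500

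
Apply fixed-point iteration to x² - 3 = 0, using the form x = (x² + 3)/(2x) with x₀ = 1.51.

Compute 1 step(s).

Equation: x² - 3 = 0
Fixed-point form: x = (x² + 3)/(2x)
x₀ = 1.51

x_1 = g(1.510000) = 1.748377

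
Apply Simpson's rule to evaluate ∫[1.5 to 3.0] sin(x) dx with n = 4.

f(x) = sin(x)
a = 1.5, b = 3.0, n = 4
h = (b - a)/n = 0.375000

Simpson's rule: (h/3)[f(x₀) + 4f(x₁) + 2f(x₂) + ... + f(xₙ)]

x_0 = 1.5000, f(x_0) = 0.997495, coefficient = 1
x_1 = 1.8750, f(x_1) = 0.954086, coefficient = 4
x_2 = 2.2500, f(x_2) = 0.778073, coefficient = 2
x_3 = 2.6250, f(x_3) = 0.493920, coefficient = 4
x_4 = 3.0000, f(x_4) = 0.141120, coefficient = 1

I ≈ (0.375000/3) × 8.486786 = 1.060848
Exact value: 1.060730
Error: 0.000119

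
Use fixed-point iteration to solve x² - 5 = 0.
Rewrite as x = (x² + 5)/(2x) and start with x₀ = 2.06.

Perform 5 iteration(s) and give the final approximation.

Equation: x² - 5 = 0
Fixed-point form: x = (x² + 5)/(2x)
x₀ = 2.06

x_1 = g(2.060000) = 2.243592
x_2 = g(2.243592) = 2.236081
x_3 = g(2.236081) = 2.236068
x_4 = g(2.236068) = 2.236068
x_5 = g(2.236068) = 2.236068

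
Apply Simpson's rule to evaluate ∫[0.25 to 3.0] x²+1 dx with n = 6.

f(x) = x²+1
a = 0.25, b = 3.0, n = 6
h = (b - a)/n = 0.458333

Simpson's rule: (h/3)[f(x₀) + 4f(x₁) + 2f(x₂) + ... + f(xₙ)]

x_0 = 0.2500, f(x_0) = 1.062500, coefficient = 1
x_1 = 0.7083, f(x_1) = 1.501736, coefficient = 4
x_2 = 1.1667, f(x_2) = 2.361111, coefficient = 2
x_3 = 1.6250, f(x_3) = 3.640625, coefficient = 4
x_4 = 2.0833, f(x_4) = 5.340278, coefficient = 2
x_5 = 2.5417, f(x_5) = 7.460069, coefficient = 4
x_6 = 3.0000, f(x_6) = 10.000000, coefficient = 1

I ≈ (0.458333/3) × 76.875000 = 11.744792
Exact value: 11.744792
Error: 0.000000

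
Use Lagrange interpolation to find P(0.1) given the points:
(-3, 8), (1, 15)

Lagrange interpolation formula:
P(x) = Σ yᵢ × Lᵢ(x)
where Lᵢ(x) = Π_{j≠i} (x - xⱼ)/(xᵢ - xⱼ)

L_0(0.1) = (0.1 - 1)/(-3 - 1) = 0.225000
L_1(0.1) = (0.1 - (-3))/(1 - (-3)) = 0.775000

P(0.1) = 8×L_0(0.1) + 15×L_1(0.1)
P(0.1) = 13.425000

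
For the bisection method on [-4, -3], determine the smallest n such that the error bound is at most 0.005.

We need (b-a)/2^n ≤ 0.005
(-3 - (-4))/2^n ≤ 0.005
1/2^n ≤ 0.005
2^n ≥ 200
n ≥ log₂(200) = 7.64
n ≥ 8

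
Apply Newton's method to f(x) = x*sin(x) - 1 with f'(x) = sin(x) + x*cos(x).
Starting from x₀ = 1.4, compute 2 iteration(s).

f(x) = x*sin(x) - 1
f'(x) = sin(x) + x*cos(x)
x₀ = 1.4

Newton-Raphson formula: x_{n+1} = x_n - f(x_n)/f'(x_n)

Iteration 1:
  f(1.400000) = 0.379630
  f'(1.400000) = 1.223404
  x_1 = 1.400000 - 0.379630/1.223404 = 1.089694
Iteration 2:
  f(1.089694) = -0.034002
  f'(1.089694) = 1.390749
  x_2 = 1.089694 - (-0.034002)/1.390749 = 1.114143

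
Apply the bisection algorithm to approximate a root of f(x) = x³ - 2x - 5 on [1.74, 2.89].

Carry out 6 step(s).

f(x) = x³ - 2x - 5
Initial interval: [1.74, 2.89]

Iteration 1:
  c_1 = (1.740000 + 2.890000)/2 = 2.315000
  f(c_1) = f(2.315000) = 2.776606
  f(a) × f(c) < 0, new interval: [1.740000, 2.315000]
Iteration 2:
  c_2 = (1.740000 + 2.315000)/2 = 2.027500
  f(c_2) = f(2.027500) = -0.720442
  f(a) × f(c) ≥ 0, new interval: [2.027500, 2.315000]
Iteration 3:
  c_3 = (2.027500 + 2.315000)/2 = 2.171250
  f(c_3) = f(2.171250) = 0.893482
  f(a) × f(c) < 0, new interval: [2.027500, 2.171250]
Iteration 4:
  c_4 = (2.027500 + 2.171250)/2 = 2.099375
  f(c_4) = f(2.099375) = 0.053984
  f(a) × f(c) < 0, new interval: [2.027500, 2.099375]
Iteration 5:
  c_5 = (2.027500 + 2.099375)/2 = 2.063438
  f(c_5) = f(2.063438) = -0.341224
  f(a) × f(c) ≥ 0, new interval: [2.063438, 2.099375]
Iteration 6:
  c_6 = (2.063438 + 2.099375)/2 = 2.081406
  f(c_6) = f(2.081406) = -0.145636
  f(a) × f(c) ≥ 0, new interval: [2.081406, 2.099375]

After 6 iteration(s), the approximation is c_6 = 2.081406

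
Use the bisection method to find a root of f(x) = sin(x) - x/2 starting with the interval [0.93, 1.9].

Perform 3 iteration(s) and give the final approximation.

f(x) = sin(x) - x/2
Initial interval: [0.93, 1.9]

Iteration 1:
  c_1 = (0.930000 + 1.900000)/2 = 1.415000
  f(c_1) = f(1.415000) = 0.280388
  f(a) × f(c) ≥ 0, new interval: [1.415000, 1.900000]
Iteration 2:
  c_2 = (1.415000 + 1.900000)/2 = 1.657500
  f(c_2) = f(1.657500) = 0.167494
  f(a) × f(c) ≥ 0, new interval: [1.657500, 1.900000]
Iteration 3:
  c_3 = (1.657500 + 1.900000)/2 = 1.778750
  f(c_3) = f(1.778750) = 0.089080
  f(a) × f(c) ≥ 0, new interval: [1.778750, 1.900000]

After 3 iteration(s), the approximation is c_3 = 1.778750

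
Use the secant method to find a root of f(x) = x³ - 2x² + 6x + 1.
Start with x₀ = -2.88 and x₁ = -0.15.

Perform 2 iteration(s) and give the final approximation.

f(x) = x³ - 2x² + 6x + 1
x₀ = -2.88, x₁ = -0.15

Secant formula: x_{n+1} = x_n - f(x_n)(x_n - x_{n-1})/(f(x_n) - f(x_{n-1}))

Iteration 1:
  f(-2.880000) = -56.756672
  f(-0.150000) = 0.051625
  x_2 = -0.150000 - 0.051625×(-0.150000 - (-2.880000))/(0.051625 - (-56.756672))
       = -0.152481
Iteration 2:
  f(-0.150000) = 0.051625
  f(-0.152481) = 0.035068
  x_3 = -0.152481 - 0.035068×(-0.152481 - (-0.150000))/(0.035068 - 0.051625)
       = -0.157736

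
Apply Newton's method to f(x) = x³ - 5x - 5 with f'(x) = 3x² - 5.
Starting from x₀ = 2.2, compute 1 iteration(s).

f(x) = x³ - 5x - 5
f'(x) = 3x² - 5
x₀ = 2.2

Newton-Raphson formula: x_{n+1} = x_n - f(x_n)/f'(x_n)

Iteration 1:
  f(2.200000) = -5.352000
  f'(2.200000) = 9.520000
  x_1 = 2.200000 - (-5.352000)/9.520000 = 2.762185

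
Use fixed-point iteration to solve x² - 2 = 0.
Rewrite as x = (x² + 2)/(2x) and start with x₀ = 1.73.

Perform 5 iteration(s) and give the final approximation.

Equation: x² - 2 = 0
Fixed-point form: x = (x² + 2)/(2x)
x₀ = 1.73

x_1 = g(1.730000) = 1.443035
x_2 = g(1.443035) = 1.414501
x_3 = g(1.414501) = 1.414214
x_4 = g(1.414214) = 1.414214
x_5 = g(1.414214) = 1.414214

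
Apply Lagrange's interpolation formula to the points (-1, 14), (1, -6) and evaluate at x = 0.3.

Lagrange interpolation formula:
P(x) = Σ yᵢ × Lᵢ(x)
where Lᵢ(x) = Π_{j≠i} (x - xⱼ)/(xᵢ - xⱼ)

L_0(0.3) = (0.3 - 1)/(-1 - 1) = 0.350000
L_1(0.3) = (0.3 - (-1))/(1 - (-1)) = 0.650000

P(0.3) = 14×L_0(0.3) + (-6)×L_1(0.3)
P(0.3) = 1.000000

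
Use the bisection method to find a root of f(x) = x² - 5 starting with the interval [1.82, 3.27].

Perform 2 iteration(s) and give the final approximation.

f(x) = x² - 5
Initial interval: [1.82, 3.27]

Iteration 1:
  c_1 = (1.820000 + 3.270000)/2 = 2.545000
  f(c_1) = f(2.545000) = 1.477025
  f(a) × f(c) < 0, new interval: [1.820000, 2.545000]
Iteration 2:
  c_2 = (1.820000 + 2.545000)/2 = 2.182500
  f(c_2) = f(2.182500) = -0.236694
  f(a) × f(c) ≥ 0, new interval: [2.182500, 2.545000]

After 2 iteration(s), the approximation is c_2 = 2.182500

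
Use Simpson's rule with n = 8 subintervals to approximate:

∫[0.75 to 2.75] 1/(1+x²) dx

f(x) = 1/(1+x²)
a = 0.75, b = 2.75, n = 8
h = (b - a)/n = 0.250000

Simpson's rule: (h/3)[f(x₀) + 4f(x₁) + 2f(x₂) + ... + f(xₙ)]

x_0 = 0.7500, f(x_0) = 0.640000, coefficient = 1
x_1 = 1.0000, f(x_1) = 0.500000, coefficient = 4
x_2 = 1.2500, f(x_2) = 0.390244, coefficient = 2
x_3 = 1.5000, f(x_3) = 0.307692, coefficient = 4
x_4 = 1.7500, f(x_4) = 0.246154, coefficient = 2
x_5 = 2.0000, f(x_5) = 0.200000, coefficient = 4
x_6 = 2.2500, f(x_6) = 0.164948, coefficient = 2
x_7 = 2.5000, f(x_7) = 0.137931, coefficient = 4
x_8 = 2.7500, f(x_8) = 0.116788, coefficient = 1

I ≈ (0.250000/3) × 6.941974 = 0.578498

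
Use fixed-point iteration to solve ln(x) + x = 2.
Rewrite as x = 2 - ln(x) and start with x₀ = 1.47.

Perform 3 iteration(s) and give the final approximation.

Equation: ln(x) + x = 2
Fixed-point form: x = 2 - ln(x)
x₀ = 1.47

x_1 = g(1.470000) = 1.614738
x_2 = g(1.614738) = 1.520828
x_3 = g(1.520828) = 1.580745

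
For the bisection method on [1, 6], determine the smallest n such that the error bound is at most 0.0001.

We need (b-a)/2^n ≤ 0.0001
(6 - 1)/2^n ≤ 0.0001
5/2^n ≤ 0.0001
2^n ≥ 50000
n ≥ log₂(50000) = 15.61
n ≥ 16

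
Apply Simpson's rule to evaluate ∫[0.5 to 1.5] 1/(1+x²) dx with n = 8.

f(x) = 1/(1+x²)
a = 0.5, b = 1.5, n = 8
h = (b - a)/n = 0.125000

Simpson's rule: (h/3)[f(x₀) + 4f(x₁) + 2f(x₂) + ... + f(xₙ)]

x_0 = 0.5000, f(x_0) = 0.800000, coefficient = 1
x_1 = 0.6250, f(x_1) = 0.719101, coefficient = 4
x_2 = 0.7500, f(x_2) = 0.640000, coefficient = 2
x_3 = 0.8750, f(x_3) = 0.566372, coefficient = 4
x_4 = 1.0000, f(x_4) = 0.500000, coefficient = 2
x_5 = 1.1250, f(x_5) = 0.441379, coefficient = 4
x_6 = 1.2500, f(x_6) = 0.390244, coefficient = 2
x_7 = 1.3750, f(x_7) = 0.345946, coefficient = 4
x_8 = 1.5000, f(x_8) = 0.307692, coefficient = 1

I ≈ (0.125000/3) × 12.459372 = 0.519141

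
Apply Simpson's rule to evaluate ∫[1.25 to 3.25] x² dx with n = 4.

f(x) = x²
a = 1.25, b = 3.25, n = 4
h = (b - a)/n = 0.500000

Simpson's rule: (h/3)[f(x₀) + 4f(x₁) + 2f(x₂) + ... + f(xₙ)]

x_0 = 1.2500, f(x_0) = 1.562500, coefficient = 1
x_1 = 1.7500, f(x_1) = 3.062500, coefficient = 4
x_2 = 2.2500, f(x_2) = 5.062500, coefficient = 2
x_3 = 2.7500, f(x_3) = 7.562500, coefficient = 4
x_4 = 3.2500, f(x_4) = 10.562500, coefficient = 1

I ≈ (0.500000/3) × 64.750000 = 10.791667
Exact value: 10.791667
Error: 0.000000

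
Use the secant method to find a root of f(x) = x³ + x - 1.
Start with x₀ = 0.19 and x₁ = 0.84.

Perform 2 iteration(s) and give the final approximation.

f(x) = x³ + x - 1
x₀ = 0.19, x₁ = 0.84

Secant formula: x_{n+1} = x_n - f(x_n)(x_n - x_{n-1})/(f(x_n) - f(x_{n-1}))

Iteration 1:
  f(0.190000) = -0.803141
  f(0.840000) = 0.432704
  x_2 = 0.840000 - 0.432704×(0.840000 - 0.190000)/(0.432704 - (-0.803141))
       = 0.612417
Iteration 2:
  f(0.840000) = 0.432704
  f(0.612417) = -0.157894
  x_3 = 0.612417 - (-0.157894)×(0.612417 - 0.840000)/(-0.157894 - 0.432704)
       = 0.673260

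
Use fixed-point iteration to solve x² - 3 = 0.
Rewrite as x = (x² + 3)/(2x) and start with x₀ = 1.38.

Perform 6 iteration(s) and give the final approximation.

Equation: x² - 3 = 0
Fixed-point form: x = (x² + 3)/(2x)
x₀ = 1.38

x_1 = g(1.380000) = 1.776957
x_2 = g(1.776957) = 1.732618
x_3 = g(1.732618) = 1.732051
x_4 = g(1.732051) = 1.732051
x_5 = g(1.732051) = 1.732051
x_6 = g(1.732051) = 1.732051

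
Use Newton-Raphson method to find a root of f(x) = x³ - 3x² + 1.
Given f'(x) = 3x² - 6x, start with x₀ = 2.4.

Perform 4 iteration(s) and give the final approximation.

f(x) = x³ - 3x² + 1
f'(x) = 3x² - 6x
x₀ = 2.4

Newton-Raphson formula: x_{n+1} = x_n - f(x_n)/f'(x_n)

Iteration 1:
  f(2.400000) = -2.456000
  f'(2.400000) = 2.880000
  x_1 = 2.400000 - (-2.456000)/2.880000 = 3.252778
Iteration 2:
  f(3.252778) = 3.674531
  f'(3.252778) = 12.225023
  x_2 = 3.252778 - 3.674531/12.225023 = 2.952203
Iteration 3:
  f(2.952203) = 0.583427
  f'(2.952203) = 8.433292
  x_3 = 2.952203 - 0.583427/8.433292 = 2.883022
Iteration 4:
  f(2.883022) = 0.027699
  f'(2.883022) = 7.637313
  x_4 = 2.883022 - 0.027699/7.637313 = 2.879395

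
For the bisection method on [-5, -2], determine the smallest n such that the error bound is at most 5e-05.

We need (b-a)/2^n ≤ 5e-05
(-2 - (-5))/2^n ≤ 5e-05
3/2^n ≤ 5e-05
2^n ≥ 60000
n ≥ log₂(60000) = 15.87
n ≥ 16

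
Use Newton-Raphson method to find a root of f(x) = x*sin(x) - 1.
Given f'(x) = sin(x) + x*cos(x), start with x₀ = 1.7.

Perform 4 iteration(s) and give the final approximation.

f(x) = x*sin(x) - 1
f'(x) = sin(x) + x*cos(x)
x₀ = 1.7

Newton-Raphson formula: x_{n+1} = x_n - f(x_n)/f'(x_n)

Iteration 1:
  f(1.700000) = 0.685830
  f'(1.700000) = 0.772629
  x_1 = 1.700000 - 0.685830/0.772629 = 0.812342
Iteration 2:
  f(0.812342) = -0.410320
  f'(0.812342) = 1.284629
  x_2 = 0.812342 - (-0.410320)/1.284629 = 1.131750
Iteration 3:
  f(1.131750) = 0.024412
  f'(1.131750) = 1.386238
  x_3 = 1.131750 - 0.024412/1.386238 = 1.114140
Iteration 4:
  f(1.114140) = -0.000024
  f'(1.114140) = 1.388811
  x_4 = 1.114140 - (-0.000024)/1.388811 = 1.114157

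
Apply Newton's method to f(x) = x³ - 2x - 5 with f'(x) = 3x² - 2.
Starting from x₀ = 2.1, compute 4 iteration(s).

f(x) = x³ - 2x - 5
f'(x) = 3x² - 2
x₀ = 2.1

Newton-Raphson formula: x_{n+1} = x_n - f(x_n)/f'(x_n)

Iteration 1:
  f(2.100000) = 0.061000
  f'(2.100000) = 11.230000
  x_1 = 2.100000 - 0.061000/11.230000 = 2.094568
Iteration 2:
  f(2.094568) = 0.000186
  f'(2.094568) = 11.161647
  x_2 = 2.094568 - 0.000186/11.161647 = 2.094551
Iteration 3:
  f(2.094551) = 0.000000
  f'(2.094551) = 11.161438
  x_3 = 2.094551 - 0.000000/11.161438 = 2.094551
Iteration 4:
  f(2.094551) = 0.000000
  f'(2.094551) = 11.161438
  x_4 = 2.094551 - 0.000000/11.161438 = 2.094551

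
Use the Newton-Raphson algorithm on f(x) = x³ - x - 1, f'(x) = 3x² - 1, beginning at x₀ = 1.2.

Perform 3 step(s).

f(x) = x³ - x - 1
f'(x) = 3x² - 1
x₀ = 1.2

Newton-Raphson formula: x_{n+1} = x_n - f(x_n)/f'(x_n)

Iteration 1:
  f(1.200000) = -0.472000
  f'(1.200000) = 3.320000
  x_1 = 1.200000 - (-0.472000)/3.320000 = 1.342169
Iteration 2:
  f(1.342169) = 0.075636
  f'(1.342169) = 4.404250
  x_2 = 1.342169 - 0.075636/4.404250 = 1.324995
Iteration 3:
  f(1.324995) = 0.001182
  f'(1.324995) = 4.266837
  x_3 = 1.324995 - 0.001182/4.266837 = 1.324718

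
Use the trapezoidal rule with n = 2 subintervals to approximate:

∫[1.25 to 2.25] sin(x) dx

f(x) = sin(x)
a = 1.25, b = 2.25, n = 2
h = (b - a)/n = 0.500000

Trapezoidal rule: (h/2)[f(x₀) + 2f(x₁) + 2f(x₂) + ... + f(xₙ)]

x_0 = 1.2500, f(x_0) = 0.948985, coefficient = 1
x_1 = 1.7500, f(x_1) = 0.983986, coefficient = 2
x_2 = 2.2500, f(x_2) = 0.778073, coefficient = 1

I ≈ (0.500000/2) × 3.695030 = 0.923757
Exact value: 0.943496
Error: 0.019739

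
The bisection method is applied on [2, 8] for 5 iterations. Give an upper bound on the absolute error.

Bisection error bound: |error| ≤ (b-a)/2^n
|error| ≤ (8 - 2)/2^5 = 6/2^5
|error| ≤ 0.1875000000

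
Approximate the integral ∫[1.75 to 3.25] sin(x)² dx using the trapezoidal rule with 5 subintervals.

f(x) = sin(x)²
a = 1.75, b = 3.25, n = 5
h = (b - a)/n = 0.300000

Trapezoidal rule: (h/2)[f(x₀) + 2f(x₁) + 2f(x₂) + ... + f(xₙ)]

x_0 = 1.7500, f(x_0) = 0.968228, coefficient = 1
x_1 = 2.0500, f(x_1) = 0.787412, coefficient = 2
x_2 = 2.3500, f(x_2) = 0.506194, coefficient = 2
x_3 = 2.6500, f(x_3) = 0.222813, coefficient = 2
x_4 = 2.9500, f(x_4) = 0.036261, coefficient = 2
x_5 = 3.2500, f(x_5) = 0.011706, coefficient = 1

I ≈ (0.300000/2) × 4.085294 = 0.612794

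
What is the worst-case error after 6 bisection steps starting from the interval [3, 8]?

Bisection error bound: |error| ≤ (b-a)/2^n
|error| ≤ (8 - 3)/2^6 = 5/2^6
|error| ≤ 0.0781250000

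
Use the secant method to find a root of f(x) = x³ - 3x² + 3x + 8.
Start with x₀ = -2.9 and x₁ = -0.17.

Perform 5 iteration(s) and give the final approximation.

f(x) = x³ - 3x² + 3x + 8
x₀ = -2.9, x₁ = -0.17

Secant formula: x_{n+1} = x_n - f(x_n)(x_n - x_{n-1})/(f(x_n) - f(x_{n-1}))

Iteration 1:
  f(-2.900000) = -50.319000
  f(-0.170000) = 7.398387
  x_2 = -0.170000 - 7.398387×(-0.170000 - (-2.900000))/(7.398387 - (-50.319000))
       = -0.519940
Iteration 2:
  f(-0.170000) = 7.398387
  f(-0.519940) = 5.488611
  x_3 = -0.519940 - 5.488611×(-0.519940 - (-0.170000))/(5.488611 - 7.398387)
       = -1.525650
Iteration 3:
  f(-0.519940) = 5.488611
  f(-1.525650) = -7.110892
  x_4 = -1.525650 - (-7.110892)×(-1.525650 - (-0.519940))/(-7.110892 - 5.488611)
       = -0.958048
Iteration 4:
  f(-1.525650) = -7.110892
  f(-0.958048) = 1.492933
  x_5 = -0.958048 - 1.492933×(-0.958048 - (-1.525650))/(1.492933 - (-7.110892))
       = -1.056539
Iteration 5:
  f(-0.958048) = 1.492933
  f(-1.056539) = 0.302178
  x_6 = -1.056539 - 0.302178×(-1.056539 - (-0.958048))/(0.302178 - 1.492933)
       = -1.081532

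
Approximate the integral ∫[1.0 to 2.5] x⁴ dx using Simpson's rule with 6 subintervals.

f(x) = x⁴
a = 1.0, b = 2.5, n = 6
h = (b - a)/n = 0.250000

Simpson's rule: (h/3)[f(x₀) + 4f(x₁) + 2f(x₂) + ... + f(xₙ)]

x_0 = 1.0000, f(x_0) = 1.000000, coefficient = 1
x_1 = 1.2500, f(x_1) = 2.441406, coefficient = 4
x_2 = 1.5000, f(x_2) = 5.062500, coefficient = 2
x_3 = 1.7500, f(x_3) = 9.378906, coefficient = 4
x_4 = 2.0000, f(x_4) = 16.000000, coefficient = 2
x_5 = 2.2500, f(x_5) = 25.628906, coefficient = 4
x_6 = 2.5000, f(x_6) = 39.062500, coefficient = 1

I ≈ (0.250000/3) × 231.984375 = 19.332031
Exact value: 19.331250
Error: 0.000781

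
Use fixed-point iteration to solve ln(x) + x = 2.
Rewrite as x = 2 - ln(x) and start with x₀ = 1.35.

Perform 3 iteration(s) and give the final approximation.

Equation: ln(x) + x = 2
Fixed-point form: x = 2 - ln(x)
x₀ = 1.35

x_1 = g(1.350000) = 1.699895
x_2 = g(1.699895) = 1.469433
x_3 = g(1.469433) = 1.615123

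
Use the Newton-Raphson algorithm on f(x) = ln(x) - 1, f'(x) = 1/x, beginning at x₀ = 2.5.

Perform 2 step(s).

f(x) = ln(x) - 1
f'(x) = 1/x
x₀ = 2.5

Newton-Raphson formula: x_{n+1} = x_n - f(x_n)/f'(x_n)

Iteration 1:
  f(2.500000) = -0.083709
  f'(2.500000) = 0.400000
  x_1 = 2.500000 - (-0.083709)/0.400000 = 2.709273
Iteration 2:
  f(2.709273) = -0.003320
  f'(2.709273) = 0.369103
  x_2 = 2.709273 - (-0.003320)/0.369103 = 2.718267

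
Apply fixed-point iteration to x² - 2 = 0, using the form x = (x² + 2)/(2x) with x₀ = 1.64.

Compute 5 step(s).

Equation: x² - 2 = 0
Fixed-point form: x = (x² + 2)/(2x)
x₀ = 1.64

x_1 = g(1.640000) = 1.429756
x_2 = g(1.429756) = 1.414298
x_3 = g(1.414298) = 1.414214
x_4 = g(1.414214) = 1.414214
x_5 = g(1.414214) = 1.414214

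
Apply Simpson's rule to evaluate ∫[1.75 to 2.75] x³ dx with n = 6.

f(x) = x³
a = 1.75, b = 2.75, n = 6
h = (b - a)/n = 0.166667

Simpson's rule: (h/3)[f(x₀) + 4f(x₁) + 2f(x₂) + ... + f(xₙ)]

x_0 = 1.7500, f(x_0) = 5.359375, coefficient = 1
x_1 = 1.9167, f(x_1) = 7.041088, coefficient = 4
x_2 = 2.0833, f(x_2) = 9.042245, coefficient = 2
x_3 = 2.2500, f(x_3) = 11.390625, coefficient = 4
x_4 = 2.4167, f(x_4) = 14.114005, coefficient = 2
x_5 = 2.5833, f(x_5) = 17.240162, coefficient = 4
x_6 = 2.7500, f(x_6) = 20.796875, coefficient = 1

I ≈ (0.166667/3) × 215.156250 = 11.953125
Exact value: 11.953125
Error: 0.000000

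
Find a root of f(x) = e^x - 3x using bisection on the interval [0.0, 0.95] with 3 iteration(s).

f(x) = e^x - 3x
Initial interval: [0.0, 0.95]

Iteration 1:
  c_1 = (0.000000 + 0.950000)/2 = 0.475000
  f(c_1) = f(0.475000) = 0.183014
  f(a) × f(c) ≥ 0, new interval: [0.475000, 0.950000]
Iteration 2:
  c_2 = (0.475000 + 0.950000)/2 = 0.712500
  f(c_2) = f(0.712500) = -0.098417
  f(a) × f(c) < 0, new interval: [0.475000, 0.712500]
Iteration 3:
  c_3 = (0.475000 + 0.712500)/2 = 0.593750
  f(c_3) = f(0.593750) = 0.029516
  f(a) × f(c) ≥ 0, new interval: [0.593750, 0.712500]

After 3 iteration(s), the approximation is c_3 = 0.593750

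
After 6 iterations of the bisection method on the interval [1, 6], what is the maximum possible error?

Bisection error bound: |error| ≤ (b-a)/2^n
|error| ≤ (6 - 1)/2^6 = 5/2^6
|error| ≤ 0.0781250000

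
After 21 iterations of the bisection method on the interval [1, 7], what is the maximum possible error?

Bisection error bound: |error| ≤ (b-a)/2^n
|error| ≤ (7 - 1)/2^21 = 6/2^21
|error| ≤ 0.0000028610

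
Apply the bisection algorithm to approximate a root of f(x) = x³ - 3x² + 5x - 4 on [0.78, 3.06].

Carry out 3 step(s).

f(x) = x³ - 3x² + 5x - 4
Initial interval: [0.78, 3.06]

Iteration 1:
  c_1 = (0.780000 + 3.060000)/2 = 1.920000
  f(c_1) = f(1.920000) = 1.618688
  f(a) × f(c) < 0, new interval: [0.780000, 1.920000]
Iteration 2:
  c_2 = (0.780000 + 1.920000)/2 = 1.350000
  f(c_2) = f(1.350000) = -0.257125
  f(a) × f(c) ≥ 0, new interval: [1.350000, 1.920000]
Iteration 3:
  c_3 = (1.350000 + 1.920000)/2 = 1.635000
  f(c_3) = f(1.635000) = 0.526048
  f(a) × f(c) < 0, new interval: [1.350000, 1.635000]

After 3 iteration(s), the approximation is c_3 = 1.635000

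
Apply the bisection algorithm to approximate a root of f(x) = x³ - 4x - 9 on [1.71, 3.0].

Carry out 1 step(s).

f(x) = x³ - 4x - 9
Initial interval: [1.71, 3.0]

Iteration 1:
  c_1 = (1.710000 + 3.000000)/2 = 2.355000
  f(c_1) = f(2.355000) = -5.359111
  f(a) × f(c) ≥ 0, new interval: [2.355000, 3.000000]

After 1 iteration(s), the approximation is c_1 = 2.355000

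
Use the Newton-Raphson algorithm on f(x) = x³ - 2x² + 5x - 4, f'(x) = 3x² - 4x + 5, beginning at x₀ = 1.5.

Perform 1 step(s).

f(x) = x³ - 2x² + 5x - 4
f'(x) = 3x² - 4x + 5
x₀ = 1.5

Newton-Raphson formula: x_{n+1} = x_n - f(x_n)/f'(x_n)

Iteration 1:
  f(1.500000) = 2.375000
  f'(1.500000) = 5.750000
  x_1 = 1.500000 - 2.375000/5.750000 = 1.086957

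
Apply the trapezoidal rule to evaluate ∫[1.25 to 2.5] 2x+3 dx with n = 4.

f(x) = 2x+3
a = 1.25, b = 2.5, n = 4
h = (b - a)/n = 0.312500

Trapezoidal rule: (h/2)[f(x₀) + 2f(x₁) + 2f(x₂) + ... + f(xₙ)]

x_0 = 1.2500, f(x_0) = 5.500000, coefficient = 1
x_1 = 1.5625, f(x_1) = 6.125000, coefficient = 2
x_2 = 1.8750, f(x_2) = 6.750000, coefficient = 2
x_3 = 2.1875, f(x_3) = 7.375000, coefficient = 2
x_4 = 2.5000, f(x_4) = 8.000000, coefficient = 1

I ≈ (0.312500/2) × 54.000000 = 8.437500
Exact value: 8.437500
Error: 0.000000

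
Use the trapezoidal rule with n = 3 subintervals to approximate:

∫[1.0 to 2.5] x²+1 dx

f(x) = x²+1
a = 1.0, b = 2.5, n = 3
h = (b - a)/n = 0.500000

Trapezoidal rule: (h/2)[f(x₀) + 2f(x₁) + 2f(x₂) + ... + f(xₙ)]

x_0 = 1.0000, f(x_0) = 2.000000, coefficient = 1
x_1 = 1.5000, f(x_1) = 3.250000, coefficient = 2
x_2 = 2.0000, f(x_2) = 5.000000, coefficient = 2
x_3 = 2.5000, f(x_3) = 7.250000, coefficient = 1

I ≈ (0.500000/2) × 25.750000 = 6.437500
Exact value: 6.375000
Error: 0.062500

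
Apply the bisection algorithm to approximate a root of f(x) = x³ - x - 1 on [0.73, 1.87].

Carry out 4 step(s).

f(x) = x³ - x - 1
Initial interval: [0.73, 1.87]

Iteration 1:
  c_1 = (0.730000 + 1.870000)/2 = 1.300000
  f(c_1) = f(1.300000) = -0.103000
  f(a) × f(c) ≥ 0, new interval: [1.300000, 1.870000]
Iteration 2:
  c_2 = (1.300000 + 1.870000)/2 = 1.585000
  f(c_2) = f(1.585000) = 1.396877
  f(a) × f(c) < 0, new interval: [1.300000, 1.585000]
Iteration 3:
  c_3 = (1.300000 + 1.585000)/2 = 1.442500
  f(c_3) = f(1.442500) = 0.559063
  f(a) × f(c) < 0, new interval: [1.300000, 1.442500]
Iteration 4:
  c_4 = (1.300000 + 1.442500)/2 = 1.371250
  f(c_4) = f(1.371250) = 0.207148
  f(a) × f(c) < 0, new interval: [1.300000, 1.371250]

After 4 iteration(s), the approximation is c_4 = 1.371250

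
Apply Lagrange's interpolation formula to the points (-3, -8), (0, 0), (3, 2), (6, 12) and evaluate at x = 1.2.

Lagrange interpolation formula:
P(x) = Σ yᵢ × Lᵢ(x)
where Lᵢ(x) = Π_{j≠i} (x - xⱼ)/(xᵢ - xⱼ)

L_0(1.2) = (1.2 - 0)/(-3 - 0) × (1.2 - 3)/(-3 - 3) × (1.2 - 6)/(-3 - 6) = -0.064000
L_1(1.2) = (1.2 - (-3))/(0 - (-3)) × (1.2 - 3)/(0 - 3) × (1.2 - 6)/(0 - 6) = 0.672000
L_2(1.2) = (1.2 - (-3))/(3 - (-3)) × (1.2 - 0)/(3 - 0) × (1.2 - 6)/(3 - 6) = 0.448000
L_3(1.2) = (1.2 - (-3))/(6 - (-3)) × (1.2 - 0)/(6 - 0) × (1.2 - 3)/(6 - 3) = -0.056000

P(1.2) = (-8)×L_0(1.2) + 0×L_1(1.2) + 2×L_2(1.2) + 12×L_3(1.2)
P(1.2) = 0.736000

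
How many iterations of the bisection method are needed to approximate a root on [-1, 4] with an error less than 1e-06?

We need (b-a)/2^n ≤ 1e-06
(4 - (-1))/2^n ≤ 1e-06
5/2^n ≤ 1e-06
2^n ≥ 5000000
n ≥ log₂(5000000) = 22.25
n ≥ 23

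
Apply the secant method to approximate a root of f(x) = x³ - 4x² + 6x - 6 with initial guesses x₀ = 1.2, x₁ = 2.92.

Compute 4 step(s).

f(x) = x³ - 4x² + 6x - 6
x₀ = 1.2, x₁ = 2.92

Secant formula: x_{n+1} = x_n - f(x_n)(x_n - x_{n-1})/(f(x_n) - f(x_{n-1}))

Iteration 1:
  f(1.200000) = -2.832000
  f(2.920000) = 2.311488
  x_2 = 2.920000 - 2.311488×(2.920000 - 1.200000)/(2.311488 - (-2.832000))
       = 2.147030
Iteration 2:
  f(2.920000) = 2.311488
  f(2.147030) = -1.659525
  x_3 = 2.147030 - (-1.659525)×(2.147030 - 2.920000)/(-1.659525 - 2.311488)
       = 2.470062
Iteration 3:
  f(2.147030) = -1.659525
  f(2.470062) = -0.514096
  x_4 = 2.470062 - (-0.514096)×(2.470062 - 2.147030)/(-0.514096 - (-1.659525))
       = 2.615046
Iteration 4:
  f(2.470062) = -0.514096
  f(2.615046) = 0.219316
  x_5 = 2.615046 - 0.219316×(2.615046 - 2.470062)/(0.219316 - (-0.514096))
       = 2.571691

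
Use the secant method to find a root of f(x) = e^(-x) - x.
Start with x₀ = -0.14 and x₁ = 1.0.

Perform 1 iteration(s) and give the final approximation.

f(x) = e^(-x) - x
x₀ = -0.14, x₁ = 1.0

Secant formula: x_{n+1} = x_n - f(x_n)(x_n - x_{n-1})/(f(x_n) - f(x_{n-1}))

Iteration 1:
  f(-0.140000) = 1.290274
  f(1.000000) = -0.632121
  x_2 = 1.000000 - (-0.632121)×(1.000000 - (-0.140000))/(-0.632121 - 1.290274)
       = 0.625146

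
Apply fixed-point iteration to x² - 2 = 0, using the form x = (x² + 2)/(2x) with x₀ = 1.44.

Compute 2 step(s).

Equation: x² - 2 = 0
Fixed-point form: x = (x² + 2)/(2x)
x₀ = 1.44

x_1 = g(1.440000) = 1.414444
x_2 = g(1.414444) = 1.414214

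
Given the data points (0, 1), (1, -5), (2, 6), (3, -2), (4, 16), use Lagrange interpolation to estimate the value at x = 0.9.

Lagrange interpolation formula:
P(x) = Σ yᵢ × Lᵢ(x)
where Lᵢ(x) = Π_{j≠i} (x - xⱼ)/(xᵢ - xⱼ)

L_0(0.9) = (0.9 - 1)/(0 - 1) × (0.9 - 2)/(0 - 2) × (0.9 - 3)/(0 - 3) × (0.9 - 4)/(0 - 4) = 0.029837
L_1(0.9) = (0.9 - 0)/(1 - 0) × (0.9 - 2)/(1 - 2) × (0.9 - 3)/(1 - 3) × (0.9 - 4)/(1 - 4) = 1.074150
L_2(0.9) = (0.9 - 0)/(2 - 0) × (0.9 - 1)/(2 - 1) × (0.9 - 3)/(2 - 3) × (0.9 - 4)/(2 - 4) = -0.146475
L_3(0.9) = (0.9 - 0)/(3 - 0) × (0.9 - 1)/(3 - 1) × (0.9 - 2)/(3 - 2) × (0.9 - 4)/(3 - 4) = 0.051150
L_4(0.9) = (0.9 - 0)/(4 - 0) × (0.9 - 1)/(4 - 1) × (0.9 - 2)/(4 - 2) × (0.9 - 3)/(4 - 3) = -0.008662

P(0.9) = 1×L_0(0.9) + (-5)×L_1(0.9) + 6×L_2(0.9) + (-2)×L_3(0.9) + 16×L_4(0.9)
P(0.9) = -6.460663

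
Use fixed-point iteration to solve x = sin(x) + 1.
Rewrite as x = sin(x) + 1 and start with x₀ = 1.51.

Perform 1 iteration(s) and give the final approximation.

Equation: x = sin(x) + 1
Fixed-point form: x = sin(x) + 1
x₀ = 1.51

x_1 = g(1.510000) = 1.998152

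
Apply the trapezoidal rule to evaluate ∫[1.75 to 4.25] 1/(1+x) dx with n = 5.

f(x) = 1/(1+x)
a = 1.75, b = 4.25, n = 5
h = (b - a)/n = 0.500000

Trapezoidal rule: (h/2)[f(x₀) + 2f(x₁) + 2f(x₂) + ... + f(xₙ)]

x_0 = 1.7500, f(x_0) = 0.363636, coefficient = 1
x_1 = 2.2500, f(x_1) = 0.307692, coefficient = 2
x_2 = 2.7500, f(x_2) = 0.266667, coefficient = 2
x_3 = 3.2500, f(x_3) = 0.235294, coefficient = 2
x_4 = 3.7500, f(x_4) = 0.210526, coefficient = 2
x_5 = 4.2500, f(x_5) = 0.190476, coefficient = 1

I ≈ (0.500000/2) × 2.594471 = 0.648618
Exact value: 0.646627
Error: 0.001991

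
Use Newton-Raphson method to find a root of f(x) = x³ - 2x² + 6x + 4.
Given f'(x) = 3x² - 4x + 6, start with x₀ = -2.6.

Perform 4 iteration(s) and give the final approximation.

f(x) = x³ - 2x² + 6x + 4
f'(x) = 3x² - 4x + 6
x₀ = -2.6

Newton-Raphson formula: x_{n+1} = x_n - f(x_n)/f'(x_n)

Iteration 1:
  f(-2.600000) = -42.696000
  f'(-2.600000) = 36.680000
  x_1 = -2.600000 - (-42.696000)/36.680000 = -1.435987
Iteration 2:
  f(-1.435987) = -11.701127
  f'(-1.435987) = 17.930123
  x_2 = -1.435987 - (-11.701127)/17.930123 = -0.783391
Iteration 3:
  f(-0.783391) = -2.408516
  f'(-0.783391) = 10.974667
  x_3 = -0.783391 - (-2.408516)/10.974667 = -0.563929
Iteration 4:
  f(-0.563929) = -0.198949
  f'(-0.563929) = 9.209767
  x_4 = -0.563929 - (-0.198949)/9.209767 = -0.542328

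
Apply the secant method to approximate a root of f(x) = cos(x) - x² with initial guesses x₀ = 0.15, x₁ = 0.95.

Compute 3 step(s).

f(x) = cos(x) - x²
x₀ = 0.15, x₁ = 0.95

Secant formula: x_{n+1} = x_n - f(x_n)(x_n - x_{n-1})/(f(x_n) - f(x_{n-1}))

Iteration 1:
  f(0.150000) = 0.966271
  f(0.950000) = -0.320817
  x_2 = 0.950000 - (-0.320817)×(0.950000 - 0.150000)/(-0.320817 - 0.966271)
       = 0.750594
Iteration 2:
  f(0.950000) = -0.320817
  f(0.750594) = 0.167893
  x_3 = 0.750594 - 0.167893×(0.750594 - 0.950000)/(0.167893 - (-0.320817))
       = 0.819098
Iteration 3:
  f(0.750594) = 0.167893
  f(0.819098) = 0.011958
  x_4 = 0.819098 - 0.011958×(0.819098 - 0.750594)/(0.011958 - 0.167893)
       = 0.824352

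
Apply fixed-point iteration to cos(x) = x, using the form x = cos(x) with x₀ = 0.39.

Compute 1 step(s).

Equation: cos(x) = x
Fixed-point form: x = cos(x)
x₀ = 0.39

x_1 = g(0.390000) = 0.924909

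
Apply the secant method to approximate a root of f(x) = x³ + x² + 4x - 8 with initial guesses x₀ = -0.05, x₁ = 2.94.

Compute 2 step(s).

f(x) = x³ + x² + 4x - 8
x₀ = -0.05, x₁ = 2.94

Secant formula: x_{n+1} = x_n - f(x_n)(x_n - x_{n-1})/(f(x_n) - f(x_{n-1}))

Iteration 1:
  f(-0.050000) = -8.197625
  f(2.940000) = 37.815784
  x_2 = 2.940000 - 37.815784×(2.940000 - (-0.050000))/(37.815784 - (-8.197625))
       = 0.482690
Iteration 2:
  f(2.940000) = 37.815784
  f(0.482690) = -5.723787
  x_3 = 0.482690 - (-5.723787)×(0.482690 - 2.940000)/(-5.723787 - 37.815784)
       = 0.805732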